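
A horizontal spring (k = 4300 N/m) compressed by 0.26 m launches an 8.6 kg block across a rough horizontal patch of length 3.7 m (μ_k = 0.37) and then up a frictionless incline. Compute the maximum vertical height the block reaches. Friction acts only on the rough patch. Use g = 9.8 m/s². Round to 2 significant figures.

Spring energy: E₀ = ½kx² = ½(4300)(0.26)² = 145.34 J
Friction: W_f = μ_k mg d = (0.37)(8.6)(9.8)(3.7) = 115.4 J
Energy at base of ramp: E = 145.34 − 115.4 = 29.961 J
At max height all remaining energy is PE: mgh = E ⇒ h = E/(mg) = 29.961/(8.6 × 9.8) = 0.3555 m

h = 0.36 m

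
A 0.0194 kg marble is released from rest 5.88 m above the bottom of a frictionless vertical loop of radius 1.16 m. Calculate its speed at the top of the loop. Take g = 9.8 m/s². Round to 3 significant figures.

v = 8.35 m/s

Energy conservation: mgh = ½mv_top² + mg(2r)
v_top² = 2g(h − 2r) = 2(9.8)(5.88 − 2.320) = 69.78
v_top = 8.353 m/s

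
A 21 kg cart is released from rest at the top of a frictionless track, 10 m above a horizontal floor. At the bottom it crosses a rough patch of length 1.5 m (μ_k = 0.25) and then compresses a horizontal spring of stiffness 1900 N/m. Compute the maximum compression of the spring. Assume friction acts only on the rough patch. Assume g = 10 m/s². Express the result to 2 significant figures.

Initial energy: E₁ = mgh = (21)(10)(10) = 2100.0 J
Friction removes W_f = μ_k mg d = (0.25)(21)(10)(1.5) = 78.75 J
Energy reaching the spring: E = 2100.0 − 78.75 = 2021.2 J
At max compression ½kx² = E ⇒ x = √(2E/k) = √(2 × 2021.2/1900) = 1.459 m

x = 1.5 m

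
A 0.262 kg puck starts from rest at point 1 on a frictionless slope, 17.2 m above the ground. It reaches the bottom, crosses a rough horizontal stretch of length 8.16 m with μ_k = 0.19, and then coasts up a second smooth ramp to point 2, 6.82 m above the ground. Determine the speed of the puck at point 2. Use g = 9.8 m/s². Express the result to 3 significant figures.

v = 13.2 m/s

Energy at 1: mgh₁ = (0.262)(9.8)(17.2) = 44.163 J
Friction loss: W_f = μ_k mg d = 3.981 J
At 2: ½mv² + mgh₂ = mgh₁ − W_f
½mv² = 44.163 − 3.981 − 17.511 = 22.671 J
v = √(2 × 22.671/0.262) = 13.16 m/s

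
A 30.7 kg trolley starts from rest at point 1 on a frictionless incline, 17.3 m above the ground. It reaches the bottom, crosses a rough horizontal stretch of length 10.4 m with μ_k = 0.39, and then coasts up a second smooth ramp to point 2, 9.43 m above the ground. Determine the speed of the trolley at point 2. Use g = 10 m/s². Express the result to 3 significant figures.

Energy at 1: mgh₁ = (30.7)(10)(17.3) = 5311.1 J
Friction loss: W_f = μ_k mg d = 1245 J
At 2: ½mv² + mgh₂ = mgh₁ − W_f
½mv² = 5311.1 − 1245 − 2895.0 = 1170.9 J
v = √(2 × 1170.9/30.7) = 8.734 m/s

v = 8.73 m/s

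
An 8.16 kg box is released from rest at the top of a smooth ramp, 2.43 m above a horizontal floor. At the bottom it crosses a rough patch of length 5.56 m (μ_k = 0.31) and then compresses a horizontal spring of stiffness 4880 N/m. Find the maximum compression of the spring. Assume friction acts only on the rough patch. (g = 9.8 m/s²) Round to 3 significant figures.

Initial energy: E₁ = mgh = (8.16)(9.8)(2.43) = 194.32 J
Friction removes W_f = μ_k mg d = (0.31)(8.16)(9.8)(5.56) = 137.8 J
Energy reaching the spring: E = 194.32 − 137.8 = 56.489 J
At max compression ½kx² = E ⇒ x = √(2E/k) = √(2 × 56.489/4880) = 0.1522 m

x = 0.152 m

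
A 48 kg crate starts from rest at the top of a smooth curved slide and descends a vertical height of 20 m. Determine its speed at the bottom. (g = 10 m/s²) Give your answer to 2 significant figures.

Mechanical energy is conserved (no friction): mgh = ½mv²
The mass cancels from both sides.
v = √(2gh) = √(2 × 10 × 20) = √400.00 = 20.00 m/s

v = 20 m/s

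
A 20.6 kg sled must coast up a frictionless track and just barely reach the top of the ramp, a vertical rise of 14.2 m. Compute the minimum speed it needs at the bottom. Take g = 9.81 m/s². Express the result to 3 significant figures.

v = 16.7 m/s

At the top it is momentarily at rest, so all KE converts to PE: ½mv² = mgh
v = √(2gh) = √(2 × 9.81 × 14.2) = 16.69 m/s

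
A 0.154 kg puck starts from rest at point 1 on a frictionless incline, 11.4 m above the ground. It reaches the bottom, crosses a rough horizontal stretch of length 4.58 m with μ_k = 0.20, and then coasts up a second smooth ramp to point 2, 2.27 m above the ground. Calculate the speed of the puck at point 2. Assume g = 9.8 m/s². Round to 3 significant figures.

v = 12.7 m/s

Energy at 1: mgh₁ = (0.154)(9.8)(11.4) = 17.205 J
Friction loss: W_f = μ_k mg d = 1.382 J
At 2: ½mv² + mgh₂ = mgh₁ − W_f
½mv² = 17.205 − 1.382 − 3.4259 = 12.397 J
v = √(2 × 12.397/0.154) = 12.69 m/s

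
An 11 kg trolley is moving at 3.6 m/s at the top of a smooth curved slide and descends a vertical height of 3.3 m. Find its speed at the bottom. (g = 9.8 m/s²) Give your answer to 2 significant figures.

Mechanical energy is conserved (no friction): ½mv₀² + mgh = ½mv²
v² = v₀² + 2gh = (3.6)² + 2(9.8)(3.3) = 77.640
v = √77.640 = 8.811 m/s

v = 8.8 m/s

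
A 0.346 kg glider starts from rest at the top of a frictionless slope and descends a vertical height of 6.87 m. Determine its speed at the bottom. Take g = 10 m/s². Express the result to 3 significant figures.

By conservation of mechanical energy, mgh = ½mv²
The mass cancels from both sides.
v = √(2gh) = √(2 × 10 × 6.87) = √137.40 = 11.72 m/s

v = 11.7 m/s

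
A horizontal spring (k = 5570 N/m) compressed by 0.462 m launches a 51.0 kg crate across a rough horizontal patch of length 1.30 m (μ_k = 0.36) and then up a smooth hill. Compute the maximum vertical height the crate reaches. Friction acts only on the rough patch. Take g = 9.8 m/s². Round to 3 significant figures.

Spring energy: E₀ = ½kx² = ½(5570)(0.462)² = 594.44 J
Friction: W_f = μ_k mg d = (0.36)(51.0)(9.8)(1.30) = 233.9 J
Energy at base of ramp: E = 594.44 − 233.9 = 360.54 J
At max height all remaining energy is PE: mgh = E ⇒ h = E/(mg) = 360.54/(51.0 × 9.8) = 0.7214 m

h = 0.721 m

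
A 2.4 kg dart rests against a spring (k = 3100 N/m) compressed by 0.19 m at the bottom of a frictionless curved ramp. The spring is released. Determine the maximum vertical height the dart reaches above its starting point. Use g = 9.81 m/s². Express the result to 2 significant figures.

h = 2.4 m

At maximum height the dart is at rest, so ½kx² = mgh
h = kx²/(2mg) = (3100)(0.19)²/(2 × 2.4 × 9.81) = 2.377 m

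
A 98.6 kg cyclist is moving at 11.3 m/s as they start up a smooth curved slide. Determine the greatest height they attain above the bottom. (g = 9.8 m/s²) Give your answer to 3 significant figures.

h = 6.51 m

Setting KE at the bottom equal to PE gained: ½mv² = mgh
h = v²/(2g) = 11.3²/(2 × 9.8) = 6.515 m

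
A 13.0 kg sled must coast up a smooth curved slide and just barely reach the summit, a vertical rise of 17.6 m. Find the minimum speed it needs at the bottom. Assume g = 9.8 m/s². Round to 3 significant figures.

v = 18.6 m/s

At the top it is momentarily at rest, so all KE converts to PE: ½mv² = mgh
v = √(2gh) = √(2 × 9.8 × 17.6) = 18.57 m/s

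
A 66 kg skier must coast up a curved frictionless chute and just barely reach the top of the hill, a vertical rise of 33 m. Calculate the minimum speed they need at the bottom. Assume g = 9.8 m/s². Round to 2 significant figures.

v = 25 m/s

At the top they are momentarily at rest, so all KE converts to PE: ½mv² = mgh
v = √(2gh) = √(2 × 9.8 × 33) = 25.43 m/s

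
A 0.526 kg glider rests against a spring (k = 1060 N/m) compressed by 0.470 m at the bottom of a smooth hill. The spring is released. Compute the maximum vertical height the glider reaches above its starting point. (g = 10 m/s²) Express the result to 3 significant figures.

All spring PE becomes gravitational PE at the highest point: ½kx² = mgh
h = kx²/(2mg) = (1060)(0.470)²/(2 × 0.526 × 10) = 22.26 m

h = 22.3 m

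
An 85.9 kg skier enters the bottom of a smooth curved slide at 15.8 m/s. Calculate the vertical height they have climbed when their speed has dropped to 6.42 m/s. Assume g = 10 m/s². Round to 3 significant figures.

h = 10.4 m

Conservation of energy: ½mv₁² = ½mv₂² + mgh
h = (v₁² − v₂²)/(2g) = (15.8² − 6.42²)/(2 × 10) = 10.42 m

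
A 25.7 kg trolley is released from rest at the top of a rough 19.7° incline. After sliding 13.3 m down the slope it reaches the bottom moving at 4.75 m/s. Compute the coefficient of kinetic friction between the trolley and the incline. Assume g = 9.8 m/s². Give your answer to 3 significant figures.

The energy dissipated by friction is the PE lost minus the KE gained:
mgL sinθ = 1129.2 J; ½mv² = 289.93 J
W_f = 1129.2 − 289.93 = 839.3 J
μ_k = W_f/(mg cosθ · L) = 839.3/(237.1 × 13.3) = 0.2661

μ_k = 0.266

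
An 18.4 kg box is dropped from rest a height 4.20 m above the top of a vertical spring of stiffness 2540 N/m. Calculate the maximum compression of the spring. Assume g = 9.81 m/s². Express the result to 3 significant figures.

x = 0.847 m

Take the reference level at the top of the uncompressed spring. At max compression the box has fallen H + x and is momentarily at rest:
mg(H + x) = ½kx²
½(2540)x² − (18.4)(9.81)x − (18.4)(9.81)(4.20) = 0
1270x² − 180.5x − 758.1 = 0
x = [180.5 + √(32582 + 3.8512e+06)]/(2 × 1270) = 0.8469 m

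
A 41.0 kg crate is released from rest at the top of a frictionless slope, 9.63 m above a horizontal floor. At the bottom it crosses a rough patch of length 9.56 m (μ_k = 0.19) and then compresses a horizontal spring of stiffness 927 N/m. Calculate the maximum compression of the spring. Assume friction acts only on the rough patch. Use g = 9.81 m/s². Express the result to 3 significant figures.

x = 2.60 m

Initial energy: E₁ = mgh = (41.0)(9.81)(9.63) = 3873.3 J
Friction removes W_f = μ_k mg d = (0.19)(41.0)(9.81)(9.56) = 730.6 J
Energy reaching the spring: E = 3873.3 − 730.6 = 3142.7 J
At max compression ½kx² = E ⇒ x = √(2E/k) = √(2 × 3142.7/927) = 2.604 m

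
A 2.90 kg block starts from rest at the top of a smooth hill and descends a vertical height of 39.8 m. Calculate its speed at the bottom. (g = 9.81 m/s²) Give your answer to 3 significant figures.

v = 27.9 m/s

Energy conservation between the two points: mgh = ½mv²
The mass cancels from both sides.
v = √(2gh) = √(2 × 9.81 × 39.8) = √780.88 = 27.94 m/s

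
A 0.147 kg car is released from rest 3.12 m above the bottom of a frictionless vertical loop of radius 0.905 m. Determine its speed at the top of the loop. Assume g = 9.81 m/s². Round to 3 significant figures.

Energy conservation: mgh = ½mv_top² + mg(2r)
v_top² = 2g(h − 2r) = 2(9.81)(3.12 − 1.810) = 25.70
v_top = 5.070 m/s

v = 5.07 m/s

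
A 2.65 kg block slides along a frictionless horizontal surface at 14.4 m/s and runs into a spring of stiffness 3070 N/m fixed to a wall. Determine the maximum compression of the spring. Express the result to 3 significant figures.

x = 0.423 m

At max compression the block is momentarily at rest: ½mv² = ½kx²
x = v√(m/k) = 14.4 × √(2.65/3070) = 0.4231 m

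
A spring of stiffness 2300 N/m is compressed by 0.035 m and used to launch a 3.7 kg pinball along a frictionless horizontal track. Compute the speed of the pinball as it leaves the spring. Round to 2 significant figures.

v = 0.87 m/s

Conservation of energy: ½kx² = ½mv²
v = x√(k/m) = 0.035 × √(2300/3.7) = 0.8726 m/s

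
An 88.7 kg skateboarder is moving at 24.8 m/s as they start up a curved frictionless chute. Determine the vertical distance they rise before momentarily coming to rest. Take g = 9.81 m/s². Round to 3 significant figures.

By energy conservation, ½mv² = mgh
h = v²/(2g) = 24.8²/(2 × 9.81) = 31.35 m

h = 31.3 m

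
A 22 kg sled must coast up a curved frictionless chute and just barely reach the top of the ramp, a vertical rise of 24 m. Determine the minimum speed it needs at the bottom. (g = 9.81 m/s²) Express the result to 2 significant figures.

v = 22 m/s

At the top it is momentarily at rest, so all KE converts to PE: ½mv² = mgh
v = √(2gh) = √(2 × 9.81 × 24) = 21.70 m/s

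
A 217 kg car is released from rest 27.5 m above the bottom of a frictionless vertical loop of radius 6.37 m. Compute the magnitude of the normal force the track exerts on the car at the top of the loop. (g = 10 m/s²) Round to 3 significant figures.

Energy from release to top (height 2r): mgh = ½mv_top² + mg(2r)
v_top² = 2g(h − 2r) = 2(10)(27.5 − 12.74) = 295.20 m²/s²
At the top, both N and weight point toward the centre: N + mg = mv_top²/r
N = m(v_top²/r − g) = 217(295.20/6.37 − 10) = 7886 N

N = 7890 N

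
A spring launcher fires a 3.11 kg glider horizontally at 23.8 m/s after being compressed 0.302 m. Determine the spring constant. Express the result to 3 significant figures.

Energy stored in the spring equals the launch KE: ½kx² = ½mv²
k = mv²/x² = (3.11)(23.8)²/(0.302)² = 19315 N/m

k = 19300 N/m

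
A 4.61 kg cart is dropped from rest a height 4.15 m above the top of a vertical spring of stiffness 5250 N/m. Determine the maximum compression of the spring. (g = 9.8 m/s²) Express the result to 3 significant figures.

x = 0.276 m

Measuring PE from the top of the relaxed spring, at max compression the cart has dropped H + x with zero KE, so:
mg(H + x) = ½kx²
½(5250)x² − (4.61)(9.8)x − (4.61)(9.8)(4.15) = 0
2625x² − 45.18x − 187.5 = 0
x = [45.18 + √(2041 + 1.9686e+06)]/(2 × 2625) = 0.2760 m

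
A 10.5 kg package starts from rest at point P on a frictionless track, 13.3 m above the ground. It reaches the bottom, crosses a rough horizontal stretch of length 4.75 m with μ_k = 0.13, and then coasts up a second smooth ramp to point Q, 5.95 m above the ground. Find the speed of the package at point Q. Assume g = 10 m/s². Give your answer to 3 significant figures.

Energy at P: mgh₁ = (10.5)(10)(13.3) = 1396.5 J
Friction loss: W_f = μ_k mg d = 64.84 J
At Q: ½mv² + mgh₂ = mgh₁ − W_f
½mv² = 1396.5 − 64.84 − 624.75 = 706.91 J
v = √(2 × 706.91/10.5) = 11.60 m/s

v = 11.6 m/s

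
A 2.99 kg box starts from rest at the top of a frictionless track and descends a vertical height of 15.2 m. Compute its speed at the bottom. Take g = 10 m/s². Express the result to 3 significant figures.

v = 17.4 m/s

By conservation of mechanical energy, mgh = ½mv²
v = √(2gh) = √(2 × 10 × 15.2) = √304.00 = 17.44 m/s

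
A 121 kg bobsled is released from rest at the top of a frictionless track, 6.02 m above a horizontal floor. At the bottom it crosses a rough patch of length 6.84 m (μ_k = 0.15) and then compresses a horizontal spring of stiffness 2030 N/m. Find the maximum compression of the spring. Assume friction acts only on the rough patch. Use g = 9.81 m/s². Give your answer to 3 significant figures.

Initial energy: E₁ = mgh = (121)(9.81)(6.02) = 7145.8 J
Friction removes W_f = μ_k mg d = (0.15)(121)(9.81)(6.84) = 1218 J
Energy reaching the spring: E = 7145.8 − 1218 = 5927.9 J
At max compression ½kx² = E ⇒ x = √(2E/k) = √(2 × 5927.9/2030) = 2.417 m

x = 2.42 m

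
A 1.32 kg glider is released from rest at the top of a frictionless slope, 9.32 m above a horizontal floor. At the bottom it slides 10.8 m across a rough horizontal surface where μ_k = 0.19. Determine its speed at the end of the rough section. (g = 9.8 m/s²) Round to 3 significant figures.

Applying the work–energy principle:
mgh = ½mv² + μ_k m g d
W_f = μ_k mg d = (0.19)(1.32)(9.8)(10.8) = 26.54 J
½mv² = mgh − W_f = 120.56 − 26.54 = 94.019 J
v = √(2 × 94.019/1.32) = 11.94 m/s

v = 11.9 m/s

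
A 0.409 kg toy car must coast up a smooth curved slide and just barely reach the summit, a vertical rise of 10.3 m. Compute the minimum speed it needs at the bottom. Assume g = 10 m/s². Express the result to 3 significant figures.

At the top it is momentarily at rest, so all KE converts to PE: ½mv² = mgh
v = √(2gh) = √(2 × 10 × 10.3) = 14.35 m/s

v = 14.4 m/s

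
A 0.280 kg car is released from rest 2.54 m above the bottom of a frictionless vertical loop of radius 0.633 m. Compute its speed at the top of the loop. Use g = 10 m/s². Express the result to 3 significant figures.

v = 5.05 m/s

Energy conservation: mgh = ½mv_top² + mg(2r)
v_top² = 2g(h − 2r) = 2(10)(2.54 − 1.266) = 25.48
v_top = 5.048 m/s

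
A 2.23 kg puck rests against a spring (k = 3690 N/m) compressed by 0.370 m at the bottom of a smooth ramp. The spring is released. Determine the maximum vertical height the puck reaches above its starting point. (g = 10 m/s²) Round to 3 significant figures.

All spring PE becomes gravitational PE at the highest point: ½kx² = mgh
h = kx²/(2mg) = (3690)(0.370)²/(2 × 2.23 × 10) = 11.33 m

h = 11.3 m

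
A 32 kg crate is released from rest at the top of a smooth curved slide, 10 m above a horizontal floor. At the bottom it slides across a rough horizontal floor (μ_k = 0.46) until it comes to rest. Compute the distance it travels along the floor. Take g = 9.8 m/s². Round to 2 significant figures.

Energy at the top = energy at the end + work done against friction:
At rest all PE has been dissipated by friction: mgh = μ_k m g d
d = h/μ_k = 10/0.46 = 21.74 m

d = 22 m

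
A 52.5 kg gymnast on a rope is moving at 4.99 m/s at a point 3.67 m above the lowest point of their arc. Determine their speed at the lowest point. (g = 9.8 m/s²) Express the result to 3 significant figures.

v = 9.84 m/s

Equating total energy at the two states: ½mv₀² + mgh = ½mv²
v² = v₀² + 2gh = (4.99)² + 2(9.8)(3.67) = 96.832
v = √96.832 = 9.840 m/s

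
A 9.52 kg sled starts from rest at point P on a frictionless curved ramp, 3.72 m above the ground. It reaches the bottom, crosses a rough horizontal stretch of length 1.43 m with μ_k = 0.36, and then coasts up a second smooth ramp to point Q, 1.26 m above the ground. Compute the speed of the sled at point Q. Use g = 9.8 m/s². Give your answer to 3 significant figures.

v = 6.17 m/s

Energy at P: mgh₁ = (9.52)(9.8)(3.72) = 347.06 J
Friction loss: W_f = μ_k mg d = 48.03 J
At Q: ½mv² + mgh₂ = mgh₁ − W_f
½mv² = 347.06 − 48.03 − 117.55 = 181.48 J
v = √(2 × 181.48/9.52) = 6.175 m/s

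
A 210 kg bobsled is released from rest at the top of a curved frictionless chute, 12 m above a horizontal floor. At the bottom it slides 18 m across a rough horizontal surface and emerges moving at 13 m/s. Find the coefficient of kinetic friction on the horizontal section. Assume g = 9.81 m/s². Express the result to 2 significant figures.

μ_k = 0.19

Energy at the top = energy at the end + work done against friction:
mgh = ½mv² + μ_k m g d
mgh = 24721 J; ½mv² = 17745 J
W_f = 24721 − 17745 = 6976 J
μ_k = W_f/(mg·d) = 6976/(2060 × 18) = 0.1881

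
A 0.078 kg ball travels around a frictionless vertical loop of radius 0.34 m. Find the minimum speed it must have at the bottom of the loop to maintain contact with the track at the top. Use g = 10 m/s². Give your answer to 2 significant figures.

v = 4.1 m/s

At the top: mg = mv_top²/r ⇒ v_top² = gr = 3.400 m²/s²
Energy from bottom to top (height 2r): ½mv_bot² = ½mv_top² + mg(2r)
v_bot² = gr + 4gr = 5gr = 17.00
v_bot = √(5gr) = 4.123 m/s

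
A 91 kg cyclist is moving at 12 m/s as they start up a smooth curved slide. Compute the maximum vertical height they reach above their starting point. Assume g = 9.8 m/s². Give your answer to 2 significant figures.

h = 7.3 m

Setting KE at the bottom equal to PE gained: ½mv² = mgh
h = v²/(2g) = 12²/(2 × 9.8) = 7.347 m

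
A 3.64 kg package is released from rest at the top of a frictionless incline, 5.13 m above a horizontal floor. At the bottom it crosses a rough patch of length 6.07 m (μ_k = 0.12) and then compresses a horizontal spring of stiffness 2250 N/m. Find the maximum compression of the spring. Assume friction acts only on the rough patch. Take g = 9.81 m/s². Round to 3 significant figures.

Initial energy: E₁ = mgh = (3.64)(9.81)(5.13) = 183.18 J
Friction removes W_f = μ_k mg d = (0.12)(3.64)(9.81)(6.07) = 26.01 J
Energy reaching the spring: E = 183.18 − 26.01 = 157.17 J
At max compression ½kx² = E ⇒ x = √(2E/k) = √(2 × 157.17/2250) = 0.3738 m

x = 0.374 m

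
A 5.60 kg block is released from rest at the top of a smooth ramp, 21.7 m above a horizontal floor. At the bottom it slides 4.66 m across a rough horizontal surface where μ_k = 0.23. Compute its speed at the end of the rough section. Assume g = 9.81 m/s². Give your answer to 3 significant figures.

v = 20.1 m/s

Energy bookkeeping (friction removes W_f = μ_k N d):
mgh = ½mv² + μ_k m g d
W_f = μ_k mg d = (0.23)(5.60)(9.81)(4.66) = 58.88 J
½mv² = mgh − W_f = 1192.1 − 58.88 = 1133.2 J
v = √(2 × 1133.2/5.60) = 20.12 m/s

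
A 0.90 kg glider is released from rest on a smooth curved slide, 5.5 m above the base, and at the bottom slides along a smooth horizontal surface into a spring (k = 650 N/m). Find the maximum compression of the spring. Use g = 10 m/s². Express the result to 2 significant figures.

Gravitational PE at the top equals spring PE at max compression: mgh = ½kx²
x = √(2mgh/k) = √(2 × 0.90 × 10 × 5.5 / 650) = 0.3903 m

x = 0.39 m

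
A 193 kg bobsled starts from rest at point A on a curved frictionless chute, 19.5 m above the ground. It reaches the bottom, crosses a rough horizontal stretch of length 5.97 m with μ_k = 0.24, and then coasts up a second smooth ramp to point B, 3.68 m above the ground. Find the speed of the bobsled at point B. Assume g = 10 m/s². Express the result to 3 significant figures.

v = 17.0 m/s

Energy at A: mgh₁ = (193)(10)(19.5) = 37635 J
Friction loss: W_f = μ_k mg d = 2765 J
At B: ½mv² + mgh₂ = mgh₁ − W_f
½mv² = 37635 − 2765 − 7102.4 = 27767 J
v = √(2 × 27767/193) = 16.96 m/s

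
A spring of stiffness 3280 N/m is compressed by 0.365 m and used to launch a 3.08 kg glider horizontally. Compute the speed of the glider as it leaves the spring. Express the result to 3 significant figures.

v = 11.9 m/s

The glider leaves the spring when the spring is at natural length, so ½kx² = ½mv²
v = x√(k/m) = 0.365 × √(3280/3.08) = 11.91 m/s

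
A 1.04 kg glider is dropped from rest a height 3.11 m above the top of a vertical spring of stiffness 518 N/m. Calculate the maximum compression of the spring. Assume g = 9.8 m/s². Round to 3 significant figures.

x = 0.370 m

Measuring PE from the top of the relaxed spring, at max compression the glider has dropped H + x with zero KE, so:
mg(H + x) = ½kx²
½(518)x² − (1.04)(9.8)x − (1.04)(9.8)(3.11) = 0
259.0x² − 10.19x − 31.70 = 0
x = [10.19 + √(103.9 + 32838)]/(2 × 259.0) = 0.3701 m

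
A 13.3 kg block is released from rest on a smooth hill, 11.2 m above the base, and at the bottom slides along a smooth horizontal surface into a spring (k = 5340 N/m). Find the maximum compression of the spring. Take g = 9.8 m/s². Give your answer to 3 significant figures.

x = 0.739 m

Energy conservation (no friction) from release to max compression: mgh = ½kx²
x = √(2mgh/k) = √(2 × 13.3 × 9.8 × 11.2 / 5340) = 0.7394 m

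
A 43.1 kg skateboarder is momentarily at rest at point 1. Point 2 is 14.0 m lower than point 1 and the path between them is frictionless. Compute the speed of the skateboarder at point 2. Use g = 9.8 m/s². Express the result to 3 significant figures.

v = 16.6 m/s

Equating total energy at the two states: mgh = ½mv²
The mass cancels from both sides.
v = √(2gh) = √(2 × 9.8 × 14.0) = √274.40 = 16.57 m/s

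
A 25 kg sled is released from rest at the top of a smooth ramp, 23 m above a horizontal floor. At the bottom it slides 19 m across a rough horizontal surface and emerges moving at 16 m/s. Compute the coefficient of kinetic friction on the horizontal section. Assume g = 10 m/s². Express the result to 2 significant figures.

μ_k = 0.54

Energy bookkeeping (friction removes W_f = μ_k N d):
mgh = ½mv² + μ_k m g d
mgh = 5750.0 J; ½mv² = 3200.0 J
W_f = 5750.0 − 3200.0 = 2550 J
μ_k = W_f/(mg·d) = 2550/(250.0 × 19) = 0.5368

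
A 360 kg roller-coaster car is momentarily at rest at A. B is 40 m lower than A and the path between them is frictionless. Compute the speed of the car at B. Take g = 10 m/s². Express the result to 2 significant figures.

Energy conservation between the two points: mgh = ½mv²
v = √(2gh) = √(2 × 10 × 40) = √800.00 = 28.28 m/s

v = 28 m/s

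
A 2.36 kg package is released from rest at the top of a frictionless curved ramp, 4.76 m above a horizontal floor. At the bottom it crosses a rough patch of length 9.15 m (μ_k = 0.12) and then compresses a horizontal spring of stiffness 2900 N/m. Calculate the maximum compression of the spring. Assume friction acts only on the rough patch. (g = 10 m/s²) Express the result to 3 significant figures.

Initial energy: E₁ = mgh = (2.36)(10)(4.76) = 112.34 J
Friction removes W_f = μ_k mg d = (0.12)(2.36)(10)(9.15) = 25.91 J
Energy reaching the spring: E = 112.34 − 25.91 = 86.423 J
At max compression ½kx² = E ⇒ x = √(2E/k) = √(2 × 86.423/2900) = 0.2441 m

x = 0.244 m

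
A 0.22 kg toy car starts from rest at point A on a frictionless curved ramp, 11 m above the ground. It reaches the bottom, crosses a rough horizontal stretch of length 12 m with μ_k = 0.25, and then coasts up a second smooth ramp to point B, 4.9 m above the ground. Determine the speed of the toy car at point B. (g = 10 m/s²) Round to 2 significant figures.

Energy at A: mgh₁ = (0.22)(10)(11) = 24.200 J
Friction loss: W_f = μ_k mg d = 6.600 J
At B: ½mv² + mgh₂ = mgh₁ − W_f
½mv² = 24.200 − 6.600 − 10.780 = 6.8200 J
v = √(2 × 6.8200/0.22) = 7.874 m/s

v = 7.9 m/s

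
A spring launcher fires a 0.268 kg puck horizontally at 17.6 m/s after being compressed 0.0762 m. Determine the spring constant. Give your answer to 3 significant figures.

Energy stored in the spring equals the launch KE: ½kx² = ½mv²
k = mv²/x² = (0.268)(17.6)²/(0.0762)² = 14297 N/m

k = 14300 N/m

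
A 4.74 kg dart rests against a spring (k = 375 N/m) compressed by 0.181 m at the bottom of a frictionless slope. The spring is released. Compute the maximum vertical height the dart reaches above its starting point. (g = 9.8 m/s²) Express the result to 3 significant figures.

h = 0.132 m

All spring PE becomes gravitational PE at the highest point: ½kx² = mgh
h = kx²/(2mg) = (375)(0.181)²/(2 × 4.74 × 9.8) = 0.1322 m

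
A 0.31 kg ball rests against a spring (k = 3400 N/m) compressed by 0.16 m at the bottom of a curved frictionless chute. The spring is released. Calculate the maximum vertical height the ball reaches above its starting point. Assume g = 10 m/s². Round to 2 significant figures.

h = 14 m

At maximum height the ball is at rest, so ½kx² = mgh
h = kx²/(2mg) = (3400)(0.16)²/(2 × 0.31 × 10) = 14.04 m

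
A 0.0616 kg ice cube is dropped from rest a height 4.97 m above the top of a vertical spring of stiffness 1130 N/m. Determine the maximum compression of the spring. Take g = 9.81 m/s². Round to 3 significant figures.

x = 0.0734 m

Let x be the compression. The total drop is H + x, and the cube is instantaneously at rest at max compression, so energy conservation gives:
mg(H + x) = ½kx²
½(1130)x² − (0.0616)(9.81)x − (0.0616)(9.81)(4.97) = 0
565.0x² − 0.6043x − 3.003 = 0
x = [0.6043 + √(0.3652 + 6787.6)]/(2 × 565.0) = 0.07345 m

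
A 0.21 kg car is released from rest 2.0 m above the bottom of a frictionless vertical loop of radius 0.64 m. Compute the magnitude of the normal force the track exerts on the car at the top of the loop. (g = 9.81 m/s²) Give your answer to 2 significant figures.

Energy from release to top (height 2r): mgh = ½mv_top² + mg(2r)
v_top² = 2g(h − 2r) = 2(9.81)(2.0 − 1.280) = 14.126 m²/s²
At the top, both N and weight point toward the centre: N + mg = mv_top²/r
N = m(v_top²/r − g) = 0.21(14.126/0.64 − 9.81) = 2.575 N

N = 2.6 N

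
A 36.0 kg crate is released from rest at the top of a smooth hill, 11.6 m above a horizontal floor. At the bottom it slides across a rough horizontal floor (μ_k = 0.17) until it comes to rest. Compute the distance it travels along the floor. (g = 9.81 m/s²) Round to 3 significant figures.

d = 68.2 m

Energy at the top = energy at the end + work done against friction:
At rest all PE has been dissipated by friction: mgh = μ_k m g d
d = h/μ_k = 11.6/0.17 = 68.24 m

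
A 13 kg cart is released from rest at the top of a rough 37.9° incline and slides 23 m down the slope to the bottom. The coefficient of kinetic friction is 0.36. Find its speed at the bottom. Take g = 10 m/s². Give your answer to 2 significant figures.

Energy: mgh = ½mv² + W_f, with h = L sinθ and W_f = μ_k (mg cosθ) L
mgh = mgL sinθ = (13)(10)(23)sin37.9° = 1836.7 J
W_f = μ_k mg cosθ · L = (0.36)(13)(10)cos37.9°·23 = 849.4 J
½mv² = 1836.7 − 849.4 = 987.34 J
v = √(2 × 987.34/13) = 12.32 m/s

v = 12 m/s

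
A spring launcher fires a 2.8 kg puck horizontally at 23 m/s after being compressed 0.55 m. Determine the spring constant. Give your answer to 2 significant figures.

Spring PE at full compression equals KE at release: ½kx² = ½mv²
k = mv²/x² = (2.8)(23)²/(0.55)² = 4897 N/m

k = 4900 N/m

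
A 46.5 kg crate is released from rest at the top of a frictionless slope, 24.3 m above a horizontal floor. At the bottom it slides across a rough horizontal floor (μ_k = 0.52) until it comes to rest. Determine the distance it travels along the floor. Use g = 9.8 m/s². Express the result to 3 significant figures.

Energy bookkeeping (friction removes W_f = μ_k N d):
At rest all PE has been dissipated by friction: mgh = μ_k m g d
d = h/μ_k = 24.3/0.52 = 46.73 m

d = 46.7 m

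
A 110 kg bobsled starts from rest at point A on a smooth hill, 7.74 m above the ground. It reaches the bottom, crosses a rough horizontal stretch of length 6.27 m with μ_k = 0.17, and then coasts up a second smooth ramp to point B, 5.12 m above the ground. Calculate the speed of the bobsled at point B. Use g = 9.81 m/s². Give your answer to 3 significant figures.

Energy at A: mgh₁ = (110)(9.81)(7.74) = 8352.2 J
Friction loss: W_f = μ_k mg d = 1150 J
At B: ½mv² + mgh₂ = mgh₁ − W_f
½mv² = 8352.2 − 1150 − 5525.0 = 1677.0 J
v = √(2 × 1677.0/110) = 5.522 m/s

v = 5.52 m/s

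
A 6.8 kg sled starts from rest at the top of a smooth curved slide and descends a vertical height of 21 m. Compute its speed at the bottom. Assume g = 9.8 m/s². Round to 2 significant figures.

v = 20 m/s

Mechanical energy is conserved (no friction): mgh = ½mv²
v = √(2gh) = √(2 × 9.8 × 21) = √411.60 = 20.29 m/s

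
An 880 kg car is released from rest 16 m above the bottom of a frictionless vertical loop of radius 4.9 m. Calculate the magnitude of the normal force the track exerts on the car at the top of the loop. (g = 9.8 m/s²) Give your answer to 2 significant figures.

N = 13000 N

Energy from release to top (height 2r): mgh = ½mv_top² + mg(2r)
v_top² = 2g(h − 2r) = 2(9.8)(16 − 9.800) = 121.52 m²/s²
At the top, both N and weight point toward the centre: N + mg = mv_top²/r
N = m(v_top²/r − g) = 880(121.52/4.9 − 9.8) = 13200 N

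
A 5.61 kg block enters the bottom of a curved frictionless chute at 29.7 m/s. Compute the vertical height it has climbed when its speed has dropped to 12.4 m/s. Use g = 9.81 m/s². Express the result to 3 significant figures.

h = 37.1 m

Conservation of energy: ½mv₁² = ½mv₂² + mgh
h = (v₁² − v₂²)/(2g) = (29.7² − 12.4²)/(2 × 9.81) = 37.12 m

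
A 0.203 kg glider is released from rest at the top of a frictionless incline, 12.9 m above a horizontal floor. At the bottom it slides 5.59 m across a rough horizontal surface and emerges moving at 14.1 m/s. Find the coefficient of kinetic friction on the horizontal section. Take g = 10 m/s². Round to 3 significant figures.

Applying the work–energy principle:
mgh = ½mv² + μ_k m g d
mgh = 26.187 J; ½mv² = 20.179 J
W_f = 26.187 − 20.179 = 6.008 J
μ_k = W_f/(mg·d) = 6.008/(2.030 × 5.59) = 0.5294

μ_k = 0.529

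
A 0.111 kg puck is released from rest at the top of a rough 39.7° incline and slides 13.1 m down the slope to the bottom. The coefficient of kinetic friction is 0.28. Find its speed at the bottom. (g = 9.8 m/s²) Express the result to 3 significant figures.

Energy: mgh = ½mv² + W_f, with h = L sinθ and W_f = μ_k (mg cosθ) L
mgh = mgL sinθ = (0.111)(9.8)(13.1)sin39.7° = 9.1026 J
W_f = μ_k mg cosθ · L = (0.28)(0.111)(9.8)cos39.7°·13.1 = 3.070 J
½mv² = 9.1026 − 3.070 = 6.0326 J
v = √(2 × 6.0326/0.111) = 10.43 m/s

v = 10.4 m/s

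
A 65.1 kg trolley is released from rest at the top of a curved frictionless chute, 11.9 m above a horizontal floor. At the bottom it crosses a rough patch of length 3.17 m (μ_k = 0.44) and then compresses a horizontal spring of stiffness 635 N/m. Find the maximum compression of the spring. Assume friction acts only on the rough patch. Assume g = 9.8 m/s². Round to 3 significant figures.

x = 4.59 m

Initial energy: E₁ = mgh = (65.1)(9.8)(11.9) = 7592.0 J
Friction removes W_f = μ_k mg d = (0.44)(65.1)(9.8)(3.17) = 889.9 J
Energy reaching the spring: E = 7592.0 − 889.9 = 6702.1 J
At max compression ½kx² = E ⇒ x = √(2E/k) = √(2 × 6702.1/635) = 4.594 m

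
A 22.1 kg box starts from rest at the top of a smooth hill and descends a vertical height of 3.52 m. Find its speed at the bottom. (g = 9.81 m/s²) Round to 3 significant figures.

v = 8.31 m/s

Equating total energy at the two states: mgh = ½mv²
The mass cancels from both sides.
v = √(2gh) = √(2 × 9.81 × 3.52) = √69.062 = 8.310 m/s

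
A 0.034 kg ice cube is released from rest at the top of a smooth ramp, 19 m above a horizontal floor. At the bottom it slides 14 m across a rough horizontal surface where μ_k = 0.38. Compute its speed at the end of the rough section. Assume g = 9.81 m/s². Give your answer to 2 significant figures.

v = 16 m/s

Applying the work–energy principle:
mgh = ½mv² + μ_k m g d
W_f = μ_k mg d = (0.38)(0.034)(9.81)(14) = 1.774 J
½mv² = mgh − W_f = 6.3373 − 1.774 = 4.5628 J
v = √(2 × 4.5628/0.034) = 16.38 m/s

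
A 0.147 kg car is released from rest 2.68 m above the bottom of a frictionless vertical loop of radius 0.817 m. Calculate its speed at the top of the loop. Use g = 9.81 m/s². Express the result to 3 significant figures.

Energy conservation: mgh = ½mv_top² + mg(2r)
v_top² = 2g(h − 2r) = 2(9.81)(2.68 − 1.634) = 20.52
v_top = 4.530 m/s

v = 4.53 m/s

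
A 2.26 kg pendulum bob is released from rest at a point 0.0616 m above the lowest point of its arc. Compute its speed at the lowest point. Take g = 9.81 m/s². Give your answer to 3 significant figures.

v = 1.10 m/s

Equating total energy at the two states: mgh = ½mv²
The mass cancels from both sides.
v = √(2gh) = √(2 × 9.81 × 0.0616) = √1.2086 = 1.099 m/s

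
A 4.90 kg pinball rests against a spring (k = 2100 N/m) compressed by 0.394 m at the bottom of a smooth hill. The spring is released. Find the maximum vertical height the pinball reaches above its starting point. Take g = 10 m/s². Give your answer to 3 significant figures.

h = 3.33 m

All spring PE becomes gravitational PE at the highest point: ½kx² = mgh
h = kx²/(2mg) = (2100)(0.394)²/(2 × 4.90 × 10) = 3.326 m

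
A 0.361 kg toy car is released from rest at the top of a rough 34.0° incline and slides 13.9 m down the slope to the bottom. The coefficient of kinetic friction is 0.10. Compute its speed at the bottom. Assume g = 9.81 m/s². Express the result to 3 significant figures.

Energy: mgh = ½mv² + W_f, with h = L sinθ and W_f = μ_k (mg cosθ) L
mgh = mgL sinθ = (0.361)(9.81)(13.9)sin34.0° = 27.527 J
W_f = μ_k mg cosθ · L = (0.10)(0.361)(9.81)cos34.0°·13.9 = 4.081 J
½mv² = 27.527 − 4.081 = 23.446 J
v = √(2 × 23.446/0.361) = 11.40 m/s

v = 11.4 m/s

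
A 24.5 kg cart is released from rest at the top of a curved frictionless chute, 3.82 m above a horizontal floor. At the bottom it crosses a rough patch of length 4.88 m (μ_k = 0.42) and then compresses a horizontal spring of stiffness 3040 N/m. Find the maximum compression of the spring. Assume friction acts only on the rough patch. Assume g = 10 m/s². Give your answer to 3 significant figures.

Initial energy: E₁ = mgh = (24.5)(10)(3.82) = 935.90 J
Friction removes W_f = μ_k mg d = (0.42)(24.5)(10)(4.88) = 502.2 J
Energy reaching the spring: E = 935.90 − 502.2 = 433.75 J
At max compression ½kx² = E ⇒ x = √(2E/k) = √(2 × 433.75/3040) = 0.5342 m

x = 0.534 m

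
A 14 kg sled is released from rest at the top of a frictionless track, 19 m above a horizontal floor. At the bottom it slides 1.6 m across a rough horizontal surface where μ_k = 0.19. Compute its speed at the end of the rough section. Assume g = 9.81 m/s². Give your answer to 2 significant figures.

Energy bookkeeping (friction removes W_f = μ_k N d):
mgh = ½mv² + μ_k m g d
W_f = μ_k mg d = (0.19)(14)(9.81)(1.6) = 41.75 J
½mv² = mgh − W_f = 2609.5 − 41.75 = 2567.7 J
v = √(2 × 2567.7/14) = 19.15 m/s

v = 19 m/s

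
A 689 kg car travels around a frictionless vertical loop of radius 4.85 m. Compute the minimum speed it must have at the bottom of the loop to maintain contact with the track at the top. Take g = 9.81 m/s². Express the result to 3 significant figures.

v = 15.4 m/s

At the top: mg = mv_top²/r ⇒ v_top² = gr = 47.58 m²/s²
Energy from bottom to top (height 2r): ½mv_bot² = ½mv_top² + mg(2r)
v_bot² = gr + 4gr = 5gr = 237.9
v_bot = √(5gr) = 15.42 m/s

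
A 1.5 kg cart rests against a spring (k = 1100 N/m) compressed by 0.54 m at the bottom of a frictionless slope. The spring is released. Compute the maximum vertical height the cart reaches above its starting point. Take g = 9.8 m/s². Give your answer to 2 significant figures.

At maximum height the cart is at rest, so ½kx² = mgh
h = kx²/(2mg) = (1100)(0.54)²/(2 × 1.5 × 9.8) = 10.91 m

h = 11 m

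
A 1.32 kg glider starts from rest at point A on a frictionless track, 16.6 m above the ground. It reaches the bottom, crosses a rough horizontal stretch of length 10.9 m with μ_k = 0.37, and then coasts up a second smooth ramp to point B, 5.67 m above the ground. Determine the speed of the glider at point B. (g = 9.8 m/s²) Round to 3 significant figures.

v = 11.6 m/s

Energy at A: mgh₁ = (1.32)(9.8)(16.6) = 214.74 J
Friction loss: W_f = μ_k mg d = 52.17 J
At B: ½mv² + mgh₂ = mgh₁ − W_f
½mv² = 214.74 − 52.17 − 73.347 = 89.220 J
v = √(2 × 89.220/1.32) = 11.63 m/s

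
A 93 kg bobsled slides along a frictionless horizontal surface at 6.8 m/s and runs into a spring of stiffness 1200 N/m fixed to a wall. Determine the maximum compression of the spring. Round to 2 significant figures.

x = 1.9 m

At max compression the bobsled is momentarily at rest: ½mv² = ½kx²
x = v√(m/k) = 6.8 × √(93/1200) = 1.893 m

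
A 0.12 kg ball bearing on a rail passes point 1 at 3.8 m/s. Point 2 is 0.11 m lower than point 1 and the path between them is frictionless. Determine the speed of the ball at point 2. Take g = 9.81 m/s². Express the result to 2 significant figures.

v = 4.1 m/s

Equating total energy at the two states: ½mv₀² + mgh = ½mv²
v² = v₀² + 2gh = (3.8)² + 2(9.81)(0.11) = 16.598
v = √16.598 = 4.074 m/s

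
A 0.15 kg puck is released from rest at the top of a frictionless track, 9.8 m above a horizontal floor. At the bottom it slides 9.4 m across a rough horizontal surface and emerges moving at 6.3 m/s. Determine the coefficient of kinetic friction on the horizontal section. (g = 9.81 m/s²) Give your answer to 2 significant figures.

Energy at the top = energy at the end + work done against friction:
mgh = ½mv² + μ_k m g d
mgh = 14.421 J; ½mv² = 2.9767 J
W_f = 14.421 − 2.9767 = 11.44 J
μ_k = W_f/(mg·d) = 11.44/(1.472 × 9.4) = 0.8273

μ_k = 0.83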